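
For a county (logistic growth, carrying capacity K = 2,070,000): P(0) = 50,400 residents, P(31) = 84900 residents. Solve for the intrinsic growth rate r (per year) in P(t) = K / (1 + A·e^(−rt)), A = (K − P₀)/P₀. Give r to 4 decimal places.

A = (2070000 − 50400)/50400 = 40.07143
84900 = 2070000/(1 + 40.07143·e^(−r·31)) → e^(−31r) = (24.38163 − 1)/40.07143 = 0.583499
r = −ln(0.583499)/31 = 0.53871/31

r ≈ 0.0174 per year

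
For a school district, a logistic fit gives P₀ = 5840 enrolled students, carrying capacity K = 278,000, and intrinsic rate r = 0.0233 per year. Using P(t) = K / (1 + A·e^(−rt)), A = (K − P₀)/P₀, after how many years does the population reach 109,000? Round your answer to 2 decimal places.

t ≈ 146.06 years

A = (278000 − 5840)/5840 = 46.60274
109000 = 278000/(1 + 46.60274·e^(−0.0233t)) → 1 + 46.60274·e^(−0.0233t) = 2.55046
e^(−0.0233t) = 0.03327 → t = ln(30.05739)/0.0233 = 3.40311/0.0233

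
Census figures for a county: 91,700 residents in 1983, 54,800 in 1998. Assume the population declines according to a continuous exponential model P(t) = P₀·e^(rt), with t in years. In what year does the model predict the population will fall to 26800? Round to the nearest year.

r = ln(54800/91700) / 15 = -0.51483/15 ≈ -0.034322 per year
t = ln(26800/91700) / r = -1.23012/-0.034322 ≈ 35.84 years after 1983

year 2019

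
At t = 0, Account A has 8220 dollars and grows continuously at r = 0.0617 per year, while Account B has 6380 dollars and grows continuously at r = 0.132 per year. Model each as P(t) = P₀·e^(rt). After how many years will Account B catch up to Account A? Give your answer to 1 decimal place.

8220·e^(0.0617t) = 6380·e^(0.132t)
8220/6380 = e^((0.132 − 0.0617)t) → ln(1.2884) = 0.0703·t
t = 0.2534 / 0.0703

t ≈ 3.6 years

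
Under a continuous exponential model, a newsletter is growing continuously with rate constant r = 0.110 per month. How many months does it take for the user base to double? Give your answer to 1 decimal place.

doubling time = ln(2) / |r| = 0.69315 / 0.11

doubling time ≈ 6.3 months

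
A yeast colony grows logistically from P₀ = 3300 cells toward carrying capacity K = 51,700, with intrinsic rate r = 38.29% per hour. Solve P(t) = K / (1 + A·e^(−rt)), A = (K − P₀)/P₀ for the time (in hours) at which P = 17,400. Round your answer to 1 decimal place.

A = (51700 − 3300)/3300 = 14.66667
17400 = 51700/(1 + 14.66667·e^(−0.3829t)) → 1 + 14.66667·e^(−0.3829t) = 2.97126
e^(−0.3829t) = 0.134404 → t = ln(7.44023)/0.3829 = 2.0069/0.3829

t ≈ 5.2 hours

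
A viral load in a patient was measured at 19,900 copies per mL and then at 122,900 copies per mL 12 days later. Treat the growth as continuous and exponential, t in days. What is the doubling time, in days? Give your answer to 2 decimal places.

r = ln(122900/19900) / 12 = ln(6.17588) / 12 ≈ 0.151721 per day
doubling time = ln 2 / |r| = 0.69315 / 0.151721

doubling time ≈ 4.57 days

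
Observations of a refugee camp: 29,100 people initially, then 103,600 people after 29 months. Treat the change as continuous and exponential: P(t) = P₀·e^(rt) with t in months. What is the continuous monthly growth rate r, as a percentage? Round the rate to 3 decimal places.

103600 = 29100 · e^(r·29)
e^(29r) = 103600/29100 = 3.56014
r = ln(3.56014) / 29 = 1.2698 / 29

r ≈ 4.379% per month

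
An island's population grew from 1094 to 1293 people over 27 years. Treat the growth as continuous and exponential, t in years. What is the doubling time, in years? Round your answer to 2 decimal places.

r = ln(1293/1094) / 27 = ln(1.1819) / 27 ≈ 0.00619 per year
doubling time = ln 2 / |r| = 0.69315 / 0.00619

doubling time ≈ 111.98 years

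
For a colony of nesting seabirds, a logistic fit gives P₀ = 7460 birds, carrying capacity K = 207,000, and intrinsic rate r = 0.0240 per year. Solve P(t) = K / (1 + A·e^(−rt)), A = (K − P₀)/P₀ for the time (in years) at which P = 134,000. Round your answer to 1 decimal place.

A = (207000 − 7460)/7460 = 26.74799
134000 = 207000/(1 + 26.74799·e^(−0.024t)) → 1 + 26.74799·e^(−0.024t) = 1.54478
e^(−0.024t) = 0.020367 → t = ln(49.09905)/0.024 = 3.89384/0.024

t ≈ 162.2 years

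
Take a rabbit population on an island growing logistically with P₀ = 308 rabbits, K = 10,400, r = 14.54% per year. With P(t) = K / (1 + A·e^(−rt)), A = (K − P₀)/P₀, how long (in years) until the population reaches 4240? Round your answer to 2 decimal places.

t ≈ 21.43 years

A = (10400 − 308)/308 = 32.76623
4240 = 10400/(1 + 32.76623·e^(−0.1454t)) → 1 + 32.76623·e^(−0.1454t) = 2.45283
e^(−0.1454t) = 0.044339 → t = ln(22.55338)/0.1454 = 3.11589/0.1454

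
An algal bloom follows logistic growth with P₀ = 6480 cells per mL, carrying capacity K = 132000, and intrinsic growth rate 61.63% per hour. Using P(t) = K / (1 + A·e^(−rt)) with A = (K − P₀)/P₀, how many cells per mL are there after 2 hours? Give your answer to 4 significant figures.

A = (132000 − 6480)/6480 = 19.37037
P(2) = 132000 / (1 + 19.37037·e^(−0.6163·2)) = 132000 / (1 + 19.37037·0.291534)
= 132000 / 6.64711 ≈ 19858.24

≈ 19,860 cells per mL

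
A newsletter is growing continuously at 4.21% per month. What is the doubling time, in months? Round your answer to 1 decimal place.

doubling time ≈ 16.5 months

doubling time = ln(2) / |r| = 0.69315 / 0.0421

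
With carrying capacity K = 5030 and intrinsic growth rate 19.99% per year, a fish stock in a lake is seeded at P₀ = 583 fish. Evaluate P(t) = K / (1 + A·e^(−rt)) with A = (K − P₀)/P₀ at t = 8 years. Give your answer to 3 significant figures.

A = (5030 − 583)/583 = 7.62779
P(8) = 5030 / (1 + 7.62779·e^(−0.1999·8)) = 5030 / (1 + 7.62779·0.202058)
= 5030 / 2.54126 ≈ 1979.34

≈ 1,980 fish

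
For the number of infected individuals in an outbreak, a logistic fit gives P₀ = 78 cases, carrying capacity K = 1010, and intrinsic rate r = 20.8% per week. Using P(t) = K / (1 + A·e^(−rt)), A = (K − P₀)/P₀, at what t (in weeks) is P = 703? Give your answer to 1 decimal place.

A = (1010 − 78)/78 = 11.94872
703 = 1010/(1 + 11.94872·e^(−0.208t)) → 1 + 11.94872·e^(−0.208t) = 1.4367
e^(−0.208t) = 0.036548 → t = ln(27.3614)/0.208 = 3.30913/0.208

t ≈ 15.9 weeks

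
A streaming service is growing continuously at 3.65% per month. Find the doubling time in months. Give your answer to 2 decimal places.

doubling time ≈ 18.99 months

doubling time = ln(2) / |r| = 0.69315 / 0.0365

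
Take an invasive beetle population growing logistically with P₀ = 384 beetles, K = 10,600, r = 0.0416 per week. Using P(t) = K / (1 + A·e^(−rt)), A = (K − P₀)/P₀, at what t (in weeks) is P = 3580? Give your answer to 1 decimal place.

A = (10600 − 384)/384 = 26.60417
3580 = 10600/(1 + 26.60417·e^(−0.0416t)) → 1 + 26.60417·e^(−0.0416t) = 2.96089
e^(−0.0416t) = 0.073706 → t = ln(13.56737)/0.0416 = 2.60767/0.0416

t ≈ 62.7 weeks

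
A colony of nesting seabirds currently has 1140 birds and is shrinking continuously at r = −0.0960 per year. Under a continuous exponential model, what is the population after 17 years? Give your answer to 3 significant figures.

P(17) = 1140 · e^(-0.096·17) = 1140 · e^(-1.632)
= 1140 · 0.19554 ≈ 222.91

≈ 223 birds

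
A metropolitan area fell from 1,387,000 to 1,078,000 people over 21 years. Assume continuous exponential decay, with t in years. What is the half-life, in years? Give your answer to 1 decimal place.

half-life ≈ 57.8 years

r = ln(1078000/1387000) / 21 = ln(0.77722) / 21 ≈ -0.012002 per year
half-life = ln 2 / |r| = 0.69315 / 0.012002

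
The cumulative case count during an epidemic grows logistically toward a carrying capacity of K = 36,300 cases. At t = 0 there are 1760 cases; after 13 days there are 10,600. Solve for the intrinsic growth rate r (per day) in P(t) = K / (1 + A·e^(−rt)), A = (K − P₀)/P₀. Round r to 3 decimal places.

r ≈ 0.161 per day

A = (36300 − 1760)/1760 = 19.625
10600 = 36300/(1 + 19.625·e^(−r·13)) → e^(−13r) = (3.42453 − 1)/19.625 = 0.123543
r = −ln(0.123543)/13 = 2.09117/13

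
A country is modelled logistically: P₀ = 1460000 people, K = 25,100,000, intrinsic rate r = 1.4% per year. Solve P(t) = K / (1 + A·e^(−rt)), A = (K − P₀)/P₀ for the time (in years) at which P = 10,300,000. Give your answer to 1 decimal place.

t ≈ 173.0 years

A = (25100000 − 1460000)/1460000 = 16.19178
10300000 = 25100000/(1 + 16.19178·e^(−0.014t)) → 1 + 16.19178·e^(−0.014t) = 2.43689
e^(−0.014t) = 0.088742 → t = ln(11.2686)/0.014 = 2.42202/0.014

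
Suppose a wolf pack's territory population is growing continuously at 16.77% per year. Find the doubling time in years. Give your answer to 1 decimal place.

doubling time = ln(2) / |r| = 0.69315 / 0.1677

doubling time ≈ 4.1 years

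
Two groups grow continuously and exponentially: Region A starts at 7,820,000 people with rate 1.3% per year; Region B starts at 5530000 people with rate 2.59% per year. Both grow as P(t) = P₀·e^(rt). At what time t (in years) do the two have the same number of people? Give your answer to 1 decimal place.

t ≈ 26.9 years

7820000·e^(0.013t) = 5530000·e^(0.0259t)
7820000/5530000 = e^((0.0259 − 0.013)t) → ln(1.4141) = 0.0129·t
t = 0.3465 / 0.0129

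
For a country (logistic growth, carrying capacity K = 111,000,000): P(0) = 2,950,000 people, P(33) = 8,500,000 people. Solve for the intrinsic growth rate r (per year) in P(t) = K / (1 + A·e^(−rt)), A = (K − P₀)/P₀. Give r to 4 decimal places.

A = (111000000 − 2950000)/2950000 = 36.62712
8500000 = 111000000/(1 + 36.62712·e^(−r·33)) → e^(−33r) = (13.05882 − 1)/36.62712 = 0.329232
r = −ln(0.329232)/33 = 1.11099/33

r ≈ 0.0337 per year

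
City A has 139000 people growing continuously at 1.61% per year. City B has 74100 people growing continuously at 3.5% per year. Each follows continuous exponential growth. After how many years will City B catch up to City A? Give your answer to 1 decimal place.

139000·e^(0.0161t) = 74100·e^(0.035t)
139000/74100 = e^((0.035 − 0.0161)t) → ln(1.87584) = 0.0189·t
t = 0.62906 / 0.0189

t ≈ 33.3 years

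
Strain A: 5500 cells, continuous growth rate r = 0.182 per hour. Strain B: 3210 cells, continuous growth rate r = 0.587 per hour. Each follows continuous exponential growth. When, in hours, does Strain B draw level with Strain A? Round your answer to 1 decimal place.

5500·e^(0.182t) = 3210·e^(0.587t)
5500/3210 = e^((0.587 − 0.182)t) → ln(1.7134) = 0.405·t
t = 0.53848 / 0.405

t ≈ 1.3 hours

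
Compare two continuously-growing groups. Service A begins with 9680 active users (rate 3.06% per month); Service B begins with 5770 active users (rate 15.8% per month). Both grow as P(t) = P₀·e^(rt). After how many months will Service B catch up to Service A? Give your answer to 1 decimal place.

9680·e^(0.0306t) = 5770·e^(0.158t)
9680/5770 = e^((0.158 − 0.0306)t) → ln(1.67764) = 0.1274·t
t = 0.51739 / 0.1274

t ≈ 4.1 months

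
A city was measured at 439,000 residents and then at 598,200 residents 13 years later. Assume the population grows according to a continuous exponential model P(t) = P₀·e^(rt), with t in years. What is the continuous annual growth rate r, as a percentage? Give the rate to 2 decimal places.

598200 = 439000 · e^(r·13)
e^(13r) = 598200/439000 = 1.36264
r = ln(1.36264) / 13 = 0.30943 / 13

r ≈ 2.38% per year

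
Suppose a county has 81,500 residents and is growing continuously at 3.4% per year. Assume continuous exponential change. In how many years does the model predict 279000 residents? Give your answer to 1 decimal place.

279000 = 81500 · e^(0.034·t)
t = ln(279000/81500) / 0.034 = ln(3.42331) / 0.034 = 1.23061 / 0.034

t ≈ 36.2 years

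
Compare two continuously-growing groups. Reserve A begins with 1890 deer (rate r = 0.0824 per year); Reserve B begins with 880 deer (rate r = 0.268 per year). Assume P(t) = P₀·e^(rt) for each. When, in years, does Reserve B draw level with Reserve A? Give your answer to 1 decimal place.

1890·e^(0.0824t) = 880·e^(0.268t)
1890/880 = e^((0.268 − 0.0824)t) → ln(2.14773) = 0.1856·t
t = 0.76441 / 0.1856

t ≈ 4.1 years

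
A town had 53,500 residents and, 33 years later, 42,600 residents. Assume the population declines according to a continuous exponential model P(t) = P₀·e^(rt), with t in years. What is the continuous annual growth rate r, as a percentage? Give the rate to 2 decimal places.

r ≈ -0.69% per year

42600 = 53500 · e^(r·33)
e^(33r) = 42600/53500 = 0.79626
r = ln(0.79626) / 33 = -0.22783 / 33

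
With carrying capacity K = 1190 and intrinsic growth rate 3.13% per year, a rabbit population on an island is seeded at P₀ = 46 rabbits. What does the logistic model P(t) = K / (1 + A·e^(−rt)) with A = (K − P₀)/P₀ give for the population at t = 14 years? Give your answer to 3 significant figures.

≈ 69.8 rabbits

A = (1190 − 46)/46 = 24.86957
P(14) = 1190 / (1 + 24.86957·e^(−0.0313·14)) = 1190 / (1 + 24.86957·0.645197)
= 1190 / 17.04576 ≈ 69.81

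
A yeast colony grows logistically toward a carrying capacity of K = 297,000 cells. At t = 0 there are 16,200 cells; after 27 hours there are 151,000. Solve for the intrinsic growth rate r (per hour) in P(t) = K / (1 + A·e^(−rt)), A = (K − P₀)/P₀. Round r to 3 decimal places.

r ≈ 0.107 per hour

A = (297000 − 16200)/16200 = 17.33333
151000 = 297000/(1 + 17.33333·e^(−r·27)) → e^(−27r) = (1.96689 − 1)/17.33333 = 0.055782
r = −ln(0.055782)/27 = 2.8863/27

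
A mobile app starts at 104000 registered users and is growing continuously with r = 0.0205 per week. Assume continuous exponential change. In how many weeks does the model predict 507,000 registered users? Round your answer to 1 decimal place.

t ≈ 77.3 weeks

507000 = 104000 · e^(0.0205·t)
t = ln(507000/104000) / 0.0205 = ln(4.875) / 0.0205 = 1.58412 / 0.0205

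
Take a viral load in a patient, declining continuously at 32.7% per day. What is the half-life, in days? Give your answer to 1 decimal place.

half-life = ln(2) / |r| = 0.69315 / 0.327

half-life ≈ 2.1 days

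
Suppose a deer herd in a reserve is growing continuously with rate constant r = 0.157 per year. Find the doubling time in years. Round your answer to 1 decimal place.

doubling time = ln(2) / |r| = 0.69315 / 0.157

doubling time ≈ 4.4 years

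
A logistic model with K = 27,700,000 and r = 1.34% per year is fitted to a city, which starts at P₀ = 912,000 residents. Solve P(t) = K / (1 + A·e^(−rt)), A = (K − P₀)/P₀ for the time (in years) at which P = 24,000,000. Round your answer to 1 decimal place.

A = (27700000 − 912000)/912000 = 29.37281
24000000 = 27700000/(1 + 29.37281·e^(−0.0134t)) → 1 + 29.37281·e^(−0.0134t) = 1.15417
e^(−0.0134t) = 0.005249 → t = ln(190.52632)/0.0134 = 5.24979/0.0134

t ≈ 391.8 years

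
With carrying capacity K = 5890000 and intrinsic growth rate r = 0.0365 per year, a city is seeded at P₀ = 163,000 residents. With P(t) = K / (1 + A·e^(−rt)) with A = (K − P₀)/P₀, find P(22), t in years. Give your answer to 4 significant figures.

A = (5890000 − 163000)/163000 = 35.13497
P(22) = 5890000 / (1 + 35.13497·e^(−0.0365·22)) = 5890000 / (1 + 35.13497·0.447983)
= 5890000 / 16.73987 ≈ 351854.61

≈ 351,900 residents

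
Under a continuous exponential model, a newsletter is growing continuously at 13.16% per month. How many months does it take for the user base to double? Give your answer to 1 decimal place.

doubling time ≈ 5.3 months

doubling time = ln(2) / |r| = 0.69315 / 0.1316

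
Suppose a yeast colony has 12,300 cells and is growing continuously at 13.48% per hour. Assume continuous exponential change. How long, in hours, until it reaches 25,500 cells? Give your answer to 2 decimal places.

25500 = 12300 · e^(0.1348·t)
t = ln(25500/12300) / 0.1348 = ln(2.07317) / 0.1348 = 0.72908 / 0.1348

t ≈ 5.41 hours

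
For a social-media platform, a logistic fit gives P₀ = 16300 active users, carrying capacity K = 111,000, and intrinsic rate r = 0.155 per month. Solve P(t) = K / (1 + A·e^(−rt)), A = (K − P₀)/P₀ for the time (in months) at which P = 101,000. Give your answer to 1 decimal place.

t ≈ 26.3 months

A = (111000 − 16300)/16300 = 5.80982
101000 = 111000/(1 + 5.80982·e^(−0.155t)) → 1 + 5.80982·e^(−0.155t) = 1.09901
e^(−0.155t) = 0.017042 → t = ln(58.67914)/0.155 = 4.07208/0.155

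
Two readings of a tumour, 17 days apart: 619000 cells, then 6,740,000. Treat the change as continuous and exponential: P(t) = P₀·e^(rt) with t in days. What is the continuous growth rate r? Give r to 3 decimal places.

6740000 = 619000 · e^(r·17)
e^(17r) = 6740000/619000 = 10.88853
r = ln(10.88853) / 17 = 2.38771 / 17

r ≈ 0.140 per day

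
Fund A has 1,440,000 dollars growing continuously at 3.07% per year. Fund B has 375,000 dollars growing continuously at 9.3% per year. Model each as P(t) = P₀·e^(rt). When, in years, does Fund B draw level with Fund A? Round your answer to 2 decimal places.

1440000·e^(0.0307t) = 375000·e^(0.093t)
1440000/375000 = e^((0.093 − 0.0307)t) → ln(3.84) = 0.0623·t
t = 1.34547 / 0.0623

t ≈ 21.60 years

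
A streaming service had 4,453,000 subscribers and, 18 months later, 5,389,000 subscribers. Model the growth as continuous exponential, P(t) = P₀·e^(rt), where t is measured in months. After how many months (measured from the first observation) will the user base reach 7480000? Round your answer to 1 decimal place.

r = ln(5389000/4453000) / 18 ≈ 0.010599 per month
t = ln(7480000/4453000) / r = 0.51865 / 0.010599 ≈ 48.934

t ≈ 48.9 months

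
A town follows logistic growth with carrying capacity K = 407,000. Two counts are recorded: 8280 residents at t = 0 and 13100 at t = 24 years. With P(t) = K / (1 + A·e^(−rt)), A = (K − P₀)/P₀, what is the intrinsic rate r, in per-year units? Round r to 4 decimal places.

r ≈ 0.0196 per year

A = (407000 − 8280)/8280 = 48.15459
13100 = 407000/(1 + 48.15459·e^(−r·24)) → e^(−24r) = (31.0687 − 1)/48.15459 = 0.62442
r = −ln(0.62442)/24 = 0.47093/24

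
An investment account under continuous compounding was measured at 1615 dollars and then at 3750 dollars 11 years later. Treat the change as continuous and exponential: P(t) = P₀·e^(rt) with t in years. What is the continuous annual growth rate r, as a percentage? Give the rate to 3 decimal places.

3750 = 1615 · e^(r·11)
e^(11r) = 3750/1615 = 2.32198
r = ln(2.32198) / 11 = 0.84242 / 11

r ≈ 7.658% per year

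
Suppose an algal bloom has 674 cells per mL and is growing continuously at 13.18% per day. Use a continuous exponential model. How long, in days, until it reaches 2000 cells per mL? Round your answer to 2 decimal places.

t ≈ 8.25 days

2000 = 674 · e^(0.1318·t)
t = ln(2000/674) / 0.1318 = ln(2.96736) / 0.1318 = 1.08767 / 0.1318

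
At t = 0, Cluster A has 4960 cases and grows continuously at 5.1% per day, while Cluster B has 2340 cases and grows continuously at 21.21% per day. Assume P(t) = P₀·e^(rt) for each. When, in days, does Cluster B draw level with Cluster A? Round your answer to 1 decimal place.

4960·e^(0.051t) = 2340·e^(0.2121t)
4960/2340 = e^((0.2121 − 0.051)t) → ln(2.11966) = 0.1611·t
t = 0.75125 / 0.1611

t ≈ 4.7 days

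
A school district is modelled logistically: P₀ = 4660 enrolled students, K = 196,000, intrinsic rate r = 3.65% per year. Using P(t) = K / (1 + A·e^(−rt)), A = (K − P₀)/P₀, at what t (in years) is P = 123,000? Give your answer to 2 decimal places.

t ≈ 116.08 years

A = (196000 − 4660)/4660 = 41.06009
123000 = 196000/(1 + 41.06009·e^(−0.0365t)) → 1 + 41.06009·e^(−0.0365t) = 1.5935
e^(−0.0365t) = 0.014454 → t = ln(69.18343)/0.0365 = 4.23676/0.0365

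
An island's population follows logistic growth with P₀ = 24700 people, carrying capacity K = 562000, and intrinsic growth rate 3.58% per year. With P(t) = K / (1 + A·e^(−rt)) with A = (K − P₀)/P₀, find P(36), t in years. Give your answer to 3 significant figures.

≈ 80,300 people

A = (562000 − 24700)/24700 = 21.75304
P(36) = 562000 / (1 + 21.75304·e^(−0.0358·36)) = 562000 / (1 + 21.75304·0.275601)
= 562000 / 6.99517 ≈ 80341.2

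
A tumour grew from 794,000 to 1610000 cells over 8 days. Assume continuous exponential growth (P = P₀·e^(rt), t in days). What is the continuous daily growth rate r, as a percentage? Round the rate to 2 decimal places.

1610000 = 794000 · e^(r·8)
e^(8r) = 1610000/794000 = 2.02771
r = ln(2.02771) / 8 = 0.70691 / 8

r ≈ 8.84% per day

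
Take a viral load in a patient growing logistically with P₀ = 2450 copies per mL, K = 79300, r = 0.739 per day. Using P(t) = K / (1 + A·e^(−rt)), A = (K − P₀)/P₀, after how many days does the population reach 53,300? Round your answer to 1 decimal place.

A = (79300 − 2450)/2450 = 31.36735
53300 = 79300/(1 + 31.36735·e^(−0.739t)) → 1 + 31.36735·e^(−0.739t) = 1.4878
e^(−0.739t) = 0.015551 → t = ln(64.30306)/0.739 = 4.16361/0.739

t ≈ 5.6 days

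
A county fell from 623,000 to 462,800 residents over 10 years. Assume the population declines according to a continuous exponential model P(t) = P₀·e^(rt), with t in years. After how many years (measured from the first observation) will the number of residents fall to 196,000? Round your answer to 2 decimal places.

t ≈ 38.90 years

r = ln(462800/623000) / 10 ≈ -0.029725 per year
t = ln(196000/623000) / r = -1.15643 / -0.029725 ≈ 38.904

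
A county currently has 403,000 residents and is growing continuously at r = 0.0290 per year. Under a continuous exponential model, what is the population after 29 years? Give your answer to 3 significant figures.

P(29) = 403000 · e^(0.029·29) = 403000 · e^(0.841)
= 403000 · 2.31868 ≈ 934429.85

≈ 934,000 residents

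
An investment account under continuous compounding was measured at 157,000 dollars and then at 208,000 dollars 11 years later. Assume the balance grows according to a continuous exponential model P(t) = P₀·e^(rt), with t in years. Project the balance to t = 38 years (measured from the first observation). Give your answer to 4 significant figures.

r = ln(208000/157000) / 11 ≈ 0.025572 per year
P(38) = 157000 · e^(0.025572·38) = 157000 · 2.64253 ≈ 414877.27

≈ 414,900 dollars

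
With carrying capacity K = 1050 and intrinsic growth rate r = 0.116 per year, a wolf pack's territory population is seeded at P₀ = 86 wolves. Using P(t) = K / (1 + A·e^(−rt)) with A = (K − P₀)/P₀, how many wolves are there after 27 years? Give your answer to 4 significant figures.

A = (1050 − 86)/86 = 11.2093
P(27) = 1050 / (1 + 11.2093·e^(−0.116·27)) = 1050 / (1 + 11.2093·0.04363)
= 1050 / 1.48907 ≈ 705.14

≈ 705.1 wolves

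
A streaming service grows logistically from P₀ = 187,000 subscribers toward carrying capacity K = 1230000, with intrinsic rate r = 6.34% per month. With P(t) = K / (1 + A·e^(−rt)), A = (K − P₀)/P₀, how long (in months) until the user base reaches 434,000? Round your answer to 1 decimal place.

t ≈ 17.5 months

A = (1230000 − 187000)/187000 = 5.57754
434000 = 1230000/(1 + 5.57754·e^(−0.0634t)) → 1 + 5.57754·e^(−0.0634t) = 2.8341
e^(−0.0634t) = 0.328837 → t = ln(3.04102)/0.0634 = 1.11219/0.0634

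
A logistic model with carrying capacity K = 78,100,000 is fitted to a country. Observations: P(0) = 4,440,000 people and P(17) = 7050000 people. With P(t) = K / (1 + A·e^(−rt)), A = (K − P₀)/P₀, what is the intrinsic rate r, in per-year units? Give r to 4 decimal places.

A = (78100000 − 4440000)/4440000 = 16.59009
7050000 = 78100000/(1 + 16.59009·e^(−r·17)) → e^(−17r) = (11.07801 − 1)/16.59009 = 0.607472
r = −ln(0.607472)/17 = 0.49845/17

r ≈ 0.0293 per year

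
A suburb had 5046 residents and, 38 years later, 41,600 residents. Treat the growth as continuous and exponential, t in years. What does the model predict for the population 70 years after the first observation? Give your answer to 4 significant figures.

r = ln(41600/5046) / 38 ≈ 0.055513 per year
P(70) = 5046 · e^(0.055513·70) = 5046 · 48.71218 ≈ 245801.64

≈ 245,800 residents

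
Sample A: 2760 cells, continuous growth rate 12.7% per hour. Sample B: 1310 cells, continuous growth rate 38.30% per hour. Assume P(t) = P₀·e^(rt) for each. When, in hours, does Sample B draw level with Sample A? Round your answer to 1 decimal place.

t ≈ 2.9 hours

2760·e^(0.127t) = 1310·e^(0.383t)
2760/1310 = e^((0.383 − 0.127)t) → ln(2.10687) = 0.256·t
t = 0.7452 / 0.256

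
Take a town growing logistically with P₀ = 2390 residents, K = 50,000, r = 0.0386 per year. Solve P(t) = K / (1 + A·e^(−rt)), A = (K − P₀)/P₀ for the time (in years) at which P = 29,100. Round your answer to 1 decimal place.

A = (50000 − 2390)/2390 = 19.9205
29100 = 50000/(1 + 19.9205·e^(−0.0386t)) → 1 + 19.9205·e^(−0.0386t) = 1.71821
e^(−0.0386t) = 0.036054 → t = ln(27.7362)/0.0386 = 3.32274/0.0386

t ≈ 86.1 years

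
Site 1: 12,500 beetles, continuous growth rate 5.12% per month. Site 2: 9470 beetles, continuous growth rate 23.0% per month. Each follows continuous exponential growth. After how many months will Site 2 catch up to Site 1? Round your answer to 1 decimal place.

t ≈ 1.6 months

12500·e^(0.0512t) = 9470·e^(0.23t)
12500/9470 = e^((0.23 − 0.0512)t) → ln(1.31996) = 0.1788·t
t = 0.2776 / 0.1788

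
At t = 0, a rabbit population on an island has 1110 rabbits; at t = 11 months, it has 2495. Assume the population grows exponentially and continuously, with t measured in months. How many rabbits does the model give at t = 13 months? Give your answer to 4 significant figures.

r = ln(2495/1110) / 11 ≈ 0.07363 per month
P(13) = 1110 · e^(0.07363·13) = 1110 · 2.60436 ≈ 2890.84

≈ 2,891 rabbits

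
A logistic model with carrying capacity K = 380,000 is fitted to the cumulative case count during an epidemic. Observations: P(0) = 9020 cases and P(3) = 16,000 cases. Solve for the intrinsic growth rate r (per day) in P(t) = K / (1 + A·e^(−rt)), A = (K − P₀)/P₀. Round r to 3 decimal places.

A = (380000 − 9020)/9020 = 41.1286
16000 = 380000/(1 + 41.1286·e^(−r·3)) → e^(−3r) = (23.75 − 1)/41.1286 = 0.553143
r = −ln(0.553143)/3 = 0.59214/3

r ≈ 0.197 per day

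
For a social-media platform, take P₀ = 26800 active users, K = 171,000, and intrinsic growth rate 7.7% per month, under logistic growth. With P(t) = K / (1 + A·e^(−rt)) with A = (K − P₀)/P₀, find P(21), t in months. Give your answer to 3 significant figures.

≈ 82,700 active users

A = (171000 − 26800)/26800 = 5.3806
P(21) = 171000 / (1 + 5.3806·e^(−0.077·21)) = 171000 / (1 + 5.3806·0.198493)
= 171000 / 2.06801 ≈ 82688.09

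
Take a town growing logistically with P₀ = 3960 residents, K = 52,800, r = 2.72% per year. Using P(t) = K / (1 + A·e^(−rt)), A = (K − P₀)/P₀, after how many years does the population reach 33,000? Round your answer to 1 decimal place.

A = (52800 − 3960)/3960 = 12.33333
33000 = 52800/(1 + 12.33333·e^(−0.0272t)) → 1 + 12.33333·e^(−0.0272t) = 1.6
e^(−0.0272t) = 0.048649 → t = ln(20.55556)/0.0272 = 3.02313/0.0272

t ≈ 111.1 years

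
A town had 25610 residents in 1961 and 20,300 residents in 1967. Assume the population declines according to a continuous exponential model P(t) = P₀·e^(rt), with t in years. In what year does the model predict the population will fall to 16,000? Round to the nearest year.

r = ln(20300/25610) / 6 = -0.23236/6 ≈ -0.038727 per year
t = ln(16000/25610) / r = -0.47039/-0.038727 ≈ 12.15 years after 1961

year 1973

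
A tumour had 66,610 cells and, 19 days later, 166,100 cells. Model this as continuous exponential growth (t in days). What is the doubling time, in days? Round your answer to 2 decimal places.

r = ln(166100/66610) / 19 = ln(2.49362) / 19 ≈ 0.048091 per day
doubling time = ln 2 / |r| = 0.69315 / 0.048091

doubling time ≈ 14.41 days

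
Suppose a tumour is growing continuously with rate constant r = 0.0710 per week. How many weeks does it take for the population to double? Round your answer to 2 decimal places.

doubling time = ln(2) / |r| = 0.69315 / 0.071

doubling time ≈ 9.76 weeks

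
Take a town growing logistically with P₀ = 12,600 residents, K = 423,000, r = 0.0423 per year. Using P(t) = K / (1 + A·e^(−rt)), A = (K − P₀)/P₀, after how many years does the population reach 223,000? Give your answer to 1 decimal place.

A = (423000 − 12600)/12600 = 32.57143
223000 = 423000/(1 + 32.57143·e^(−0.0423t)) → 1 + 32.57143·e^(−0.0423t) = 1.89686
e^(−0.0423t) = 0.027535 → t = ln(36.31714)/0.0423 = 3.59229/0.0423

t ≈ 84.9 years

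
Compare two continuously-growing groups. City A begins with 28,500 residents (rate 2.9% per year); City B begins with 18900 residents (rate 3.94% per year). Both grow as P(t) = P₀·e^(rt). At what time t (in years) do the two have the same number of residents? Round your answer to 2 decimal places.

28500·e^(0.029t) = 18900·e^(0.0394t)
28500/18900 = e^((0.0394 − 0.029)t) → ln(1.50794) = 0.0104·t
t = 0.41074 / 0.0104

t ≈ 39.49 years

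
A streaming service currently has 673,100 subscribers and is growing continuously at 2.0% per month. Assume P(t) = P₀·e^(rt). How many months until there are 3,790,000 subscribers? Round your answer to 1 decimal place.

3790000 = 673100 · e^(0.02·t)
t = ln(3790000/673100) / 0.02 = ln(5.63066) / 0.02 = 1.72823 / 0.02

t ≈ 86.4 months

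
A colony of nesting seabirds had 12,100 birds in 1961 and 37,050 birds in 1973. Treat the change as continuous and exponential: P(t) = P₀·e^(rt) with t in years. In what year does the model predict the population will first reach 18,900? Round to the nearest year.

year 1966

r = ln(37050/12100) / 12 = 1.11906/12 ≈ 0.093255 per year
t = ln(18900/12100) / r = 0.44596/0.093255 ≈ 4.78 years after 1961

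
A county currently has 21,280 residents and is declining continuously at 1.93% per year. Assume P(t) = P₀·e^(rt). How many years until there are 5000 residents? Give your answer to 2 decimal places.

t ≈ 75.04 years

5000 = 21280 · e^(-0.0193·t)
t = ln(5000/21280) / -0.0193 = ln(0.23496) / -0.0193 = -1.44833 / -0.0193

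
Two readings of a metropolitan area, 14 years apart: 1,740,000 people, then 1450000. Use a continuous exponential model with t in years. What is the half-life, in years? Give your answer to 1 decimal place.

r = ln(1450000/1740000) / 14 = ln(0.83333) / 14 ≈ -0.013023 per year
half-life = ln 2 / |r| = 0.69315 / 0.013023

half-life ≈ 53.2 years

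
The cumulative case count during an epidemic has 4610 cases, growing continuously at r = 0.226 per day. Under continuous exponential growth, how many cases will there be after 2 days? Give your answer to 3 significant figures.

P(2) = 4610 · e^(0.226·2) = 4610 · e^(0.452)
= 4610 · 1.57145 ≈ 7244.39

≈ 7,240 cases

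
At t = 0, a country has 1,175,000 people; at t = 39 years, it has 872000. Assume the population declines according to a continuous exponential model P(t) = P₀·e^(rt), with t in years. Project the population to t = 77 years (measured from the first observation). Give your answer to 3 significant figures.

≈ 652,000 people

r = ln(872000/1175000) / 39 ≈ -0.007647 per year
P(77) = 1175000 · e^(-0.007647·77) = 1175000 · 0.55498 ≈ 652102.95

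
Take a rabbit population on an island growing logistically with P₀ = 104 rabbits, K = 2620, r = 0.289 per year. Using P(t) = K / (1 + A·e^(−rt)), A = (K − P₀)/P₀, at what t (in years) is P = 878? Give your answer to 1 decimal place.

t ≈ 8.7 years

A = (2620 − 104)/104 = 24.19231
878 = 2620/(1 + 24.19231·e^(−0.289t)) → 1 + 24.19231·e^(−0.289t) = 2.98405
e^(−0.289t) = 0.082012 → t = ln(12.19337)/0.289 = 2.50089/0.289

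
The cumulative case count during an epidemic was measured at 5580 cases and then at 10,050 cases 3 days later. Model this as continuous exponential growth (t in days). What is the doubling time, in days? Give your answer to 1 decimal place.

doubling time ≈ 3.5 days

r = ln(10050/5580) / 3 = ln(1.80108) / 3 ≈ 0.196128 per day
doubling time = ln 2 / |r| = 0.69315 / 0.196128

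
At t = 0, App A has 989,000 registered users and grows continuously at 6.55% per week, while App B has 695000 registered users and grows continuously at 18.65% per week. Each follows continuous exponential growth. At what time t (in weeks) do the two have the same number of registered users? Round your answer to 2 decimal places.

t ≈ 2.92 weeks

989000·e^(0.0655t) = 695000·e^(0.1865t)
989000/695000 = e^((0.1865 − 0.0655)t) → ln(1.42302) = 0.121·t
t = 0.35278 / 0.121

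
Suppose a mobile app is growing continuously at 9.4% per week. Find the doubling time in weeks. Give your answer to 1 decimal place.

doubling time = ln(2) / |r| = 0.69315 / 0.094

doubling time ≈ 7.4 weeks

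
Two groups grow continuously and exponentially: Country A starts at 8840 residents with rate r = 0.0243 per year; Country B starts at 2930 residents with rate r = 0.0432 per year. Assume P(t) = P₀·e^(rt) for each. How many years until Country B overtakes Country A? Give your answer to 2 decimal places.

t ≈ 58.43 years

8840·e^(0.0243t) = 2930·e^(0.0432t)
8840/2930 = e^((0.0432 − 0.0243)t) → ln(3.01706) = 0.0189·t
t = 1.10428 / 0.0189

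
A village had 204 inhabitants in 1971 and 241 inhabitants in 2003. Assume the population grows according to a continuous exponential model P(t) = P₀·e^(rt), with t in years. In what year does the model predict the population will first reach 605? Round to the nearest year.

r = ln(241/204) / 32 = 0.16668/32 ≈ 0.005209 per year
t = ln(605/204) / r = 1.08711/0.005209 ≈ 208.71 years after 1971

year 2180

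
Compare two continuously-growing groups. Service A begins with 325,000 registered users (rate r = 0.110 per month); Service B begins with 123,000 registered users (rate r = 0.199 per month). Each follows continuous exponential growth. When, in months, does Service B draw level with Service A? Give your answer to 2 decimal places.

t ≈ 10.92 months

325000·e^(0.11t) = 123000·e^(0.199t)
325000/123000 = e^((0.199 − 0.11)t) → ln(2.64228) = 0.089·t
t = 0.97164 / 0.089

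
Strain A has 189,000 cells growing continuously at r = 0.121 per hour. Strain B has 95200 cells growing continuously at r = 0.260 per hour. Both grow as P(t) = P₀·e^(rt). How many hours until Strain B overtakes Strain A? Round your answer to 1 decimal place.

t ≈ 4.9 hours

189000·e^(0.121t) = 95200·e^(0.26t)
189000/95200 = e^((0.26 − 0.121)t) → ln(1.98529) = 0.139·t
t = 0.68577 / 0.139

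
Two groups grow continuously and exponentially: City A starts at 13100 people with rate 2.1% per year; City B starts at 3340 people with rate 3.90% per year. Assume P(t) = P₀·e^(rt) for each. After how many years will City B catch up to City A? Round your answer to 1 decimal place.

t ≈ 75.9 years

13100·e^(0.021t) = 3340·e^(0.039t)
13100/3340 = e^((0.039 − 0.021)t) → ln(3.92216) = 0.018·t
t = 1.36664 / 0.018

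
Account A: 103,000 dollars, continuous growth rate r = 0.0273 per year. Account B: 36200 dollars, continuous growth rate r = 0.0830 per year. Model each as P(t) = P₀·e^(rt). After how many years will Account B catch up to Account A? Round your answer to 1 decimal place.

103000·e^(0.0273t) = 36200·e^(0.083t)
103000/36200 = e^((0.083 − 0.0273)t) → ln(2.8453) = 0.0557·t
t = 1.04567 / 0.0557

t ≈ 18.8 years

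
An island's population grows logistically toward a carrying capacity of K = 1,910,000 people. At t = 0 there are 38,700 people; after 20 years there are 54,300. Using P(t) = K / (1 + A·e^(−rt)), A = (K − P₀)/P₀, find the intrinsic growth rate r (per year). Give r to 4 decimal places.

A = (1910000 − 38700)/38700 = 48.35401
54300 = 1910000/(1 + 48.35401·e^(−r·20)) → e^(−20r) = (35.17495 − 1)/48.35401 = 0.706766
r = −ln(0.706766)/20 = 0.34706/20

r ≈ 0.0174 per year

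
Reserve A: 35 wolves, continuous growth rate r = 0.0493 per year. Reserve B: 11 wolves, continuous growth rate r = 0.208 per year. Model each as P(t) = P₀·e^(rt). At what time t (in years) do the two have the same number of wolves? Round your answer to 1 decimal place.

35·e^(0.0493t) = 11·e^(0.208t)
35/11 = e^((0.208 − 0.0493)t) → ln(3.18182) = 0.1587·t
t = 1.15745 / 0.1587

t ≈ 7.3 years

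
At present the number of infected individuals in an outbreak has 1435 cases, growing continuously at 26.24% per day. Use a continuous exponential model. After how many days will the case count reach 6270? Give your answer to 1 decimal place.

6270 = 1435 · e^(0.2624·t)
t = ln(6270/1435) / 0.2624 = ln(4.36934) / 0.2624 = 1.47461 / 0.2624

t ≈ 5.6 days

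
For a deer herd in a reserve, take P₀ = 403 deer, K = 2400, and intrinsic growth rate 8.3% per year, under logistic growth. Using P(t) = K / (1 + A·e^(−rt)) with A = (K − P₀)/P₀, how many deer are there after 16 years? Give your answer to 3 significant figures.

A = (2400 − 403)/403 = 4.95533
P(16) = 2400 / (1 + 4.95533·e^(−0.083·16)) = 2400 / (1 + 4.95533·0.265007)
= 2400 / 2.3132 ≈ 1037.53

≈ 1,040 deer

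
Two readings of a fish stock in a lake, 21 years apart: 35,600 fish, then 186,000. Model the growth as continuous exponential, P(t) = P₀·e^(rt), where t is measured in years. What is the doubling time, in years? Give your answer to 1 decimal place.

r = ln(186000/35600) / 21 = ln(5.22472) / 21 ≈ 0.078733 per year
doubling time = ln 2 / |r| = 0.69315 / 0.078733

doubling time ≈ 8.8 years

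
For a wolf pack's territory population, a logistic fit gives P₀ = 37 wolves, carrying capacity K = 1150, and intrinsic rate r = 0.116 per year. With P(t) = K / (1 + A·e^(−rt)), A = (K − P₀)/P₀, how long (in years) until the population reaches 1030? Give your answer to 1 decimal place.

t ≈ 47.9 years

A = (1150 − 37)/37 = 30.08108
1030 = 1150/(1 + 30.08108·e^(−0.116t)) → 1 + 30.08108·e^(−0.116t) = 1.1165
e^(−0.116t) = 0.003873 → t = ln(258.19595)/0.116 = 5.55372/0.116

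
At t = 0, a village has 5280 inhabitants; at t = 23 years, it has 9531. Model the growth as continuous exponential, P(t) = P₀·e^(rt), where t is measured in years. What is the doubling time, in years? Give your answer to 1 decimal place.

r = ln(9531/5280) / 23 = ln(1.80511) / 23 ≈ 0.025679 per year
doubling time = ln 2 / |r| = 0.69315 / 0.025679

doubling time ≈ 27.0 years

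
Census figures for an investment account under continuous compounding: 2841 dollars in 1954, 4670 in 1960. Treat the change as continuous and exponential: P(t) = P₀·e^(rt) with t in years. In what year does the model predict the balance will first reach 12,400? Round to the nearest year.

r = ln(4670/2841) / 6 = 0.497/6 ≈ 0.082834 per year
t = ln(12400/2841) / r = 1.47354/0.082834 ≈ 17.79 years after 1954

year 1972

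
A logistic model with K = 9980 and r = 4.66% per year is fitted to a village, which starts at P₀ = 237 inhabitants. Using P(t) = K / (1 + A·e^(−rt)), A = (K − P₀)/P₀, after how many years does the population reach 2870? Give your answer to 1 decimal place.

A = (9980 − 237)/237 = 41.1097
2870 = 9980/(1 + 41.1097·e^(−0.0466t)) → 1 + 41.1097·e^(−0.0466t) = 3.47735
e^(−0.0466t) = 0.060262 → t = ln(16.59421)/0.0466 = 2.80905/0.0466

t ≈ 60.3 years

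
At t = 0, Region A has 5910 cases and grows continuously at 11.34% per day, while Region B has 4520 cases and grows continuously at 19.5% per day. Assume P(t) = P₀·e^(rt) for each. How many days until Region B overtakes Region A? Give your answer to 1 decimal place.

t ≈ 3.3 days

5910·e^(0.1134t) = 4520·e^(0.195t)
5910/4520 = e^((0.195 − 0.1134)t) → ln(1.30752) = 0.0816·t
t = 0.26813 / 0.0816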